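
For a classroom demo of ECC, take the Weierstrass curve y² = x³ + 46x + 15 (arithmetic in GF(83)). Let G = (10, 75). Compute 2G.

tangent at (10, 75): λ = (3·10² + 46)/(2·75) ≡ 14/67. 67⁻¹ ≡ 57 (mod 83), so λ ≡ 14·57 ≡ 51.
  x = λ² - 10 - 10 = 2601 - 20 ≡ 8; y = λ·(10 - 8) - 75 ≡ 27. → (8, 27)

(8, 27)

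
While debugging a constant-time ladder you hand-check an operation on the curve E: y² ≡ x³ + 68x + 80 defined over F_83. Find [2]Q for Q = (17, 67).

(7, 61)

tangent at (17, 67): λ = (3·17² + 68)/(2·67) ≡ 22/51. 51⁻¹ ≡ 70 (mod 83) since 51·70 = 3570 ≡ 1, so λ ≡ 22·70 ≡ 46.
  x = λ² - 17 - 17 = 2116 - 34 ≡ 7; y = λ·(17 - 7) - 67 ≡ 61. → (7, 61)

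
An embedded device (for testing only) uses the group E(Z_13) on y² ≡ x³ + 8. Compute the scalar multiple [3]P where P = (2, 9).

(2, 4)

Repeated addition: build up to 3P.
2P: tangent at (2, 9): λ = (3·2² + 0)/(2·9) ≡ 12/5. 5⁻¹ ≡ 8 (mod 13), so λ ≡ 12·8 ≡ 5.
  x = λ² - 2 - 2 = 25 - 4 ≡ 8; y = λ·(2 - 8) - 9 ≡ 0. → (8, 0)
3P: (8, 0) + (2, 9). λ = (9 - 0)/(2 - 8) ≡ 9/7 mod 13. 7⁻¹ ≡ 2 (mod 13), so λ ≡ 5.
  x = λ² - 8 - 2 = 25 - 10 ≡ 2; y = λ·(8 - 2) - 0 ≡ 4. → (2, 4)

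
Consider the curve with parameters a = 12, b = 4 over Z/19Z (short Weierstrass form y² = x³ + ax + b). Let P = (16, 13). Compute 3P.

Repeated addition: build up to 3P.
2P: tangent at (16, 13): λ = (3·16² + 12)/(2·13) ≡ 1/7. 7⁻¹ ≡ 11 (mod 19) since 7·11 = 77 ≡ 1, so λ ≡ 1·11 ≡ 11.
  x = λ² - 16 - 16 = 121 - 32 ≡ 13; y = λ·(16 - 13) - 13 ≡ 1. → (13, 1)
3P: (13, 1) + (16, 13). λ = (13 - 1)/(16 - 13) ≡ 12/3 mod 19. 3⁻¹ ≡ 13 (mod 19) since 3·13 = 39 ≡ 1, so λ ≡ 4.
  x = λ² - 13 - 16 = 16 - 29 ≡ 6; y = λ·(13 - 6) - 1 ≡ 8. → (6, 8)

(6, 8)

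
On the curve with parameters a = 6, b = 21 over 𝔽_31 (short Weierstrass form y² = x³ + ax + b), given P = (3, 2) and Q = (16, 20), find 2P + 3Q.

(1, 11)

First 2P:
Repeated addition: build up to 2P.
2P: tangent at (3, 2): λ = (3·3² + 6)/(2·2) ≡ 2/4. 4⁻¹ ≡ 8 (mod 31) since 4·8 = 32 ≡ 1, so λ ≡ 2·8 ≡ 16.
  x = λ² - 3 - 3 = 256 - 6 ≡ 2; y = λ·(3 - 2) - 2 ≡ 14. → (2, 14)
2P = (2, 14).
Next 3Q:
Repeated addition: build up to 3Q.
2Q: tangent at (16, 20): λ = (3·16² + 6)/(2·20) ≡ 30/9. 9⁻¹ ≡ 7 (mod 31), so λ ≡ 30·7 ≡ 24.
  x = λ² - 16 - 16 = 576 - 32 ≡ 17; y = λ·(16 - 17) - 20 ≡ 18. → (17, 18)
3Q: (17, 18) + (16, 20). λ = (20 - 18)/(16 - 17) ≡ 2/30 mod 31. 30⁻¹ ≡ 30 (mod 31), so λ ≡ 29.
  x = λ² - 17 - 16 = 841 - 33 ≡ 2; y = λ·(17 - 2) - 18 ≡ 14. → (2, 14)
3Q = (2, 14).
Finally 2P + 3Q:
tangent at (2, 14): λ = (3·2² + 6)/(2·14) ≡ 18/28. 28⁻¹ ≡ 10 (mod 31) since 28·10 = 280 ≡ 1, so λ ≡ 18·10 ≡ 25.
  x = λ² - 2 - 2 = 625 - 4 ≡ 1; y = λ·(2 - 1) - 14 ≡ 11. → (1, 11)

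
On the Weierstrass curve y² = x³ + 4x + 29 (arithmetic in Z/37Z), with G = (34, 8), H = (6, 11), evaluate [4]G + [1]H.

First 4G:
Repeated addition: build up to 4G.
2G: tangent at (34, 8): λ = (3·34² + 4)/(2·8) ≡ 31/16. 16⁻¹ ≡ 7 (mod 37) since 16·7 = 112 ≡ 1, so λ ≡ 31·7 ≡ 32.
  x = λ² - 34 - 34 = 1024 - 68 ≡ 31; y = λ·(34 - 31) - 8 ≡ 14. → (31, 14)
3G: (31, 14) + (34, 8). λ = (8 - 14)/(34 - 31) ≡ 31/3 mod 37. 3⁻¹ ≡ 25 (mod 37) since 3·25 = 75 ≡ 1, so λ ≡ 35.
  x = λ² - 31 - 34 = 1225 - 65 ≡ 13; y = λ·(31 - 13) - 14 ≡ 24. → (13, 24)
4G: (13, 24) + (34, 8). λ = (8 - 24)/(34 - 13) ≡ 21/21 mod 37. 21⁻¹ ≡ 30 (mod 37) since 21·30 = 630 ≡ 1, so λ ≡ 1.
  x = λ² - 13 - 34 = 1 - 47 ≡ 28; y = λ·(13 - 28) - 24 ≡ 35. → (28, 35)
4G = (28, 35).
Finally 4G + H:
(28, 35) + (6, 11). λ = (11 - 35)/(6 - 28) ≡ 13/15 mod 37. 15⁻¹ ≡ 5 (mod 37) since 15·5 = 75 ≡ 1, so λ ≡ 28.
  x = λ² - 28 - 6 = 784 - 34 ≡ 10; y = λ·(28 - 10) - 35 ≡ 25. → (10, 25)

(10, 25)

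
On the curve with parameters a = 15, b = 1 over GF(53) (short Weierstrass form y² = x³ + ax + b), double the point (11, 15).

(35, 43)

tangent at (11, 15): λ = (3·11² + 15)/(2·15) ≡ 7/30. 30⁻¹ ≡ 23 (mod 53) since 30·23 = 690 ≡ 1, so λ ≡ 7·23 ≡ 2.
  x = λ² - 11 - 11 = 4 - 22 ≡ 35; y = λ·(11 - 35) - 15 ≡ 43. → (35, 43)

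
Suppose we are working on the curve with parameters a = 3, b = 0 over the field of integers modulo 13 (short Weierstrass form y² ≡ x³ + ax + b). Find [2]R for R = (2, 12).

tangent at (2, 12): λ = (3·2² + 3)/(2·12) ≡ 2/11. 11⁻¹ ≡ 6 (mod 13), so λ ≡ 2·6 ≡ 12.
  x = λ² - 2 - 2 = 144 - 4 ≡ 10; y = λ·(2 - 10) - 12 ≡ 9. → (10, 9)

(10, 9)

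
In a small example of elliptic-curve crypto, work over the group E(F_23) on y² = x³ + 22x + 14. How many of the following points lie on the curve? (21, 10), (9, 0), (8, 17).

(21, 10): 10² ≡ 8, rhs ≡ 8 → on.
(9, 0): 0² ≡ 0, rhs ≡ 21 → off.
(8, 17): 17² ≡ 13, rhs ≡ 12 → off.

1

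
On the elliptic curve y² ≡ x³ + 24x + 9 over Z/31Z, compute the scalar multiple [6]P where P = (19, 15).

Repeated addition: build up to 6P.
2P: tangent at (19, 15): λ = (3·19² + 24)/(2·15) ≡ 22/30. 30⁻¹ ≡ 30 (mod 31), so λ ≡ 22·30 ≡ 9.
  x = λ² - 19 - 19 = 81 - 38 ≡ 12; y = λ·(19 - 12) - 15 ≡ 17. → (12, 17)
3P: (12, 17) + (19, 15). λ = (15 - 17)/(19 - 12) ≡ 29/7 mod 31. 7⁻¹ ≡ 9 (mod 31), so λ ≡ 13.
  x = λ² - 12 - 19 = 169 - 31 ≡ 14; y = λ·(12 - 14) - 17 ≡ 19. → (14, 19)
4P: (14, 19) + (19, 15). λ = (15 - 19)/(19 - 14) ≡ 27/5 mod 31. 5⁻¹ ≡ 25 (mod 31), so λ ≡ 24.
  x = λ² - 14 - 19 = 576 - 33 ≡ 16; y = λ·(14 - 16) - 19 ≡ 26. → (16, 26)
5P: (16, 26) + (19, 15). λ = (15 - 26)/(19 - 16) ≡ 20/3 mod 31. 3⁻¹ ≡ 21 (mod 31), so λ ≡ 17.
  x = λ² - 16 - 19 = 289 - 35 ≡ 6; y = λ·(16 - 6) - 26 ≡ 20. → (6, 20)
6P: (6, 20) + (19, 15). λ = (15 - 20)/(19 - 6) ≡ 26/13 mod 31. 13⁻¹ ≡ 12 (mod 31), so λ ≡ 2.
  x = λ² - 6 - 19 = 4 - 25 ≡ 10; y = λ·(6 - 10) - 20 ≡ 3. → (10, 3)

(10, 3)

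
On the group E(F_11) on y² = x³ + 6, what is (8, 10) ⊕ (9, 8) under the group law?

(9, 3)

(8, 10) + (9, 8). λ = (8 - 10)/(9 - 8) ≡ 9/1 mod 11. 1⁻¹ ≡ 1 (mod 11) since 1·1 = 1 ≡ 1, so λ ≡ 9.
  x = λ² - 8 - 9 = 81 - 17 ≡ 9; y = λ·(8 - 9) - 10 ≡ 3. → (9, 3)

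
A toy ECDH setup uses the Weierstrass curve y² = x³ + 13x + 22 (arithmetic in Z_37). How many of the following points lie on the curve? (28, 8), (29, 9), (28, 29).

(28, 8): 8² ≡ 27, rhs ≡ 27 → on.
(29, 9): 9² ≡ 7, rhs ≡ 35 → off.
(28, 29): 29² ≡ 27, rhs ≡ 27 → on.

2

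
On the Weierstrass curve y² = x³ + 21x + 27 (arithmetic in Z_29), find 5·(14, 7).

(26, 16)

Write G = (14, 7).
Double-and-add on 5 = (101)₂. Start with G = (14, 7) for the leading 1-bit.
double: tangent at (14, 7): λ = (3·14² + 21)/(2·7) ≡ 0/14. 14⁻¹ ≡ 27 (mod 29), so λ ≡ 0·27 ≡ 0.
  x = λ² - 14 - 14 = 0 - 28 ≡ 1; y = λ·(14 - 1) - 7 ≡ 22. → (1, 22)
double: tangent at (1, 22): λ = (3·1² + 21)/(2·22) ≡ 24/15. 15⁻¹ ≡ 2 (mod 29) since 15·2 = 30 ≡ 1, so λ ≡ 24·2 ≡ 19.
  x = λ² - 1 - 1 = 361 - 2 ≡ 11; y = λ·(1 - 11) - 22 ≡ 20. → (11, 20)
add G: (11, 20) + (14, 7). λ = (7 - 20)/(14 - 11) ≡ 16/3 mod 29. 3⁻¹ ≡ 10 (mod 29), so λ ≡ 15.
  x = λ² - 11 - 14 = 225 - 25 ≡ 26; y = λ·(11 - 26) - 20 ≡ 16. → (26, 16)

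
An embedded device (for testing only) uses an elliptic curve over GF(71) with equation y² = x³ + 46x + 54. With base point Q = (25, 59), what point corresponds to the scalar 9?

Double-and-add on 9 = (1001)₂. Start with Q = (25, 59) for the leading 1-bit.
double: tangent at (25, 59): λ = (3·25² + 46)/(2·59) ≡ 4/47. 47⁻¹ ≡ 68 (mod 71) since 47·68 = 3196 ≡ 1, so λ ≡ 4·68 ≡ 59.
  x = λ² - 25 - 25 = 3481 - 50 ≡ 23; y = λ·(25 - 23) - 59 ≡ 59. → (23, 59)
double: tangent at (23, 59): λ = (3·23² + 46)/(2·59) ≡ 0/47. 47⁻¹ ≡ 68 (mod 71), so λ ≡ 0·68 ≡ 0.
  x = λ² - 23 - 23 = 0 - 46 ≡ 25; y = λ·(23 - 25) - 59 ≡ 12. → (25, 12)
double: tangent at (25, 12): λ = (3·25² + 46)/(2·12) ≡ 4/24. 24⁻¹ ≡ 3 (mod 71), so λ ≡ 4·3 ≡ 12.
  x = λ² - 25 - 25 = 144 - 50 ≡ 23; y = λ·(25 - 23) - 12 ≡ 12. → (23, 12)
add Q: (23, 12) + (25, 59). λ = (59 - 12)/(25 - 23) ≡ 47/2 mod 71. 2⁻¹ ≡ 36 (mod 71), so λ ≡ 59.
  x = λ² - 23 - 25 = 3481 - 48 ≡ 25; y = λ·(23 - 25) - 12 ≡ 12. → (25, 12)

(25, 12)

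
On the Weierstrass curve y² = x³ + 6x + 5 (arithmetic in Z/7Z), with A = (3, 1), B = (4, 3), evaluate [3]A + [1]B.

(3, 6)

First 3A:
Repeated addition: build up to 3A.
2A: tangent at (3, 1): λ = (3·3² + 6)/(2·1) ≡ 5/2. 2⁻¹ ≡ 4 (mod 7) since 2·4 = 8 ≡ 1, so λ ≡ 5·4 ≡ 6.
  x = λ² - 3 - 3 = 36 - 6 ≡ 2; y = λ·(3 - 2) - 1 ≡ 5. → (2, 5)
3A: (2, 5) + (3, 1). λ = (1 - 5)/(3 - 2) ≡ 3/1 mod 7. 1⁻¹ ≡ 1 (mod 7), so λ ≡ 3.
  x = λ² - 2 - 3 = 9 - 5 ≡ 4; y = λ·(2 - 4) - 5 ≡ 3. → (4, 3)
3A = (4, 3).
Finally 3A + B:
tangent at (4, 3): λ = (3·4² + 6)/(2·3) ≡ 5/6. 6⁻¹ ≡ 6 (mod 7) since 6·6 = 36 ≡ 1, so λ ≡ 5·6 ≡ 2.
  x = λ² - 4 - 4 = 4 - 8 ≡ 3; y = λ·(4 - 3) - 3 ≡ 6. → (3, 6)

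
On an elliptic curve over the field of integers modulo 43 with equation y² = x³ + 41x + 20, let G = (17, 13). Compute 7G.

Repeated addition: build up to 7G.
2G: tangent at (17, 13): λ = (3·17² + 41)/(2·13) ≡ 5/26. 26⁻¹ ≡ 5 (mod 43), so λ ≡ 5·5 ≡ 25.
  x = λ² - 17 - 17 = 625 - 34 ≡ 32; y = λ·(17 - 32) - 13 ≡ 42. → (32, 42)
3G: (32, 42) + (17, 13). λ = (13 - 42)/(17 - 32) ≡ 14/28 mod 43. 28⁻¹ ≡ 20 (mod 43) since 28·20 = 560 ≡ 1, so λ ≡ 22.
  x = λ² - 32 - 17 = 484 - 49 ≡ 5; y = λ·(32 - 5) - 42 ≡ 36. → (5, 36)
4G: (5, 36) + (17, 13). λ = (13 - 36)/(17 - 5) ≡ 20/12 mod 43. 12⁻¹ ≡ 18 (mod 43) since 12·18 = 216 ≡ 1, so λ ≡ 16.
  x = λ² - 5 - 17 = 256 - 22 ≡ 19; y = λ·(5 - 19) - 36 ≡ 41. → (19, 41)
5G: (19, 41) + (17, 13). λ = (13 - 41)/(17 - 19) ≡ 15/41 mod 43. 41⁻¹ ≡ 21 (mod 43), so λ ≡ 14.
  x = λ² - 19 - 17 = 196 - 36 ≡ 31; y = λ·(19 - 31) - 41 ≡ 6. → (31, 6)
6G: (31, 6) + (17, 13). λ = (13 - 6)/(17 - 31) ≡ 7/29 mod 43. 29⁻¹ ≡ 3 (mod 43), so λ ≡ 21.
  x = λ² - 31 - 17 = 441 - 48 ≡ 6; y = λ·(31 - 6) - 6 ≡ 3. → (6, 3)
7G: (6, 3) + (17, 13). λ = (13 - 3)/(17 - 6) ≡ 10/11 mod 43. 11⁻¹ ≡ 4 (mod 43), so λ ≡ 40.
  x = λ² - 6 - 17 = 1600 - 23 ≡ 29; y = λ·(6 - 29) - 3 ≡ 23. → (29, 23)

(29, 23)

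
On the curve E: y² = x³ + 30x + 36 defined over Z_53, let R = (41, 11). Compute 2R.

tangent at (41, 11): λ = (3·41² + 30)/(2·11) ≡ 38/22. 22⁻¹ ≡ 41 (mod 53) since 22·41 = 902 ≡ 1, so λ ≡ 38·41 ≡ 21.
  x = λ² - 41 - 41 = 441 - 82 ≡ 41; y = λ·(41 - 41) - 11 ≡ 42. → (41, 42)

(41, 42)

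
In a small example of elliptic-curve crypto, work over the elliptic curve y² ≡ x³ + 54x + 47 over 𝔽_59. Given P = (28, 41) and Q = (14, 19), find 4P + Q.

(40, 3)

First 4P:
Repeated addition: build up to 4P.
2P: tangent at (28, 41): λ = (3·28² + 54)/(2·41) ≡ 46/23. 23⁻¹ ≡ 18 (mod 59), so λ ≡ 46·18 ≡ 2.
  x = λ² - 28 - 28 = 4 - 56 ≡ 7; y = λ·(28 - 7) - 41 ≡ 1. → (7, 1)
3P: (7, 1) + (28, 41). λ = (41 - 1)/(28 - 7) ≡ 40/21 mod 59. 21⁻¹ ≡ 45 (mod 59), so λ ≡ 30.
  x = λ² - 7 - 28 = 900 - 35 ≡ 39; y = λ·(7 - 39) - 1 ≡ 42. → (39, 42)
4P: (39, 42) + (28, 41). λ = (41 - 42)/(28 - 39) ≡ 58/48 mod 59. 48⁻¹ ≡ 16 (mod 59), so λ ≡ 43.
  x = λ² - 39 - 28 = 1849 - 67 ≡ 12; y = λ·(39 - 12) - 42 ≡ 57. → (12, 57)
4P = (12, 57).
Finally 4P + Q:
(12, 57) + (14, 19). λ = (19 - 57)/(14 - 12) ≡ 21/2 mod 59. 2⁻¹ ≡ 30 (mod 59), so λ ≡ 40.
  x = λ² - 12 - 14 = 1600 - 26 ≡ 40; y = λ·(12 - 40) - 57 ≡ 3. → (40, 3)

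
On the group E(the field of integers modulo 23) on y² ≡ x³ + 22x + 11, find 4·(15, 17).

(8, 20)

Write G = (15, 17).
Repeated addition: build up to 4G.
2G: tangent at (15, 17): λ = (3·15² + 22)/(2·17) ≡ 7/11. 11⁻¹ ≡ 21 (mod 23), so λ ≡ 7·21 ≡ 9.
  x = λ² - 15 - 15 = 81 - 30 ≡ 5; y = λ·(15 - 5) - 17 ≡ 4. → (5, 4)
3G: (5, 4) + (15, 17). λ = (17 - 4)/(15 - 5) ≡ 13/10 mod 23. 10⁻¹ ≡ 7 (mod 23), so λ ≡ 22.
  x = λ² - 5 - 15 = 484 - 20 ≡ 4; y = λ·(5 - 4) - 4 ≡ 18. → (4, 18)
4G: (4, 18) + (15, 17). λ = (17 - 18)/(15 - 4) ≡ 22/11 mod 23. 11⁻¹ ≡ 21 (mod 23) since 11·21 = 231 ≡ 1, so λ ≡ 2.
  x = λ² - 4 - 15 = 4 - 19 ≡ 8; y = λ·(4 - 8) - 18 ≡ 20. → (8, 20)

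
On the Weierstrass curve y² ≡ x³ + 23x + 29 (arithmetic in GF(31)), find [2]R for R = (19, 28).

(13, 13)

tangent at (19, 28): λ = (3·19² + 23)/(2·28) ≡ 21/25. 25⁻¹ ≡ 5 (mod 31), so λ ≡ 21·5 ≡ 12.
  x = λ² - 19 - 19 = 144 - 38 ≡ 13; y = λ·(19 - 13) - 28 ≡ 13. → (13, 13)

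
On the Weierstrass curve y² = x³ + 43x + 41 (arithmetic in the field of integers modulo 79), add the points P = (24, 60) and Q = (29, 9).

(70, 30)

(24, 60) + (29, 9). λ = (9 - 60)/(29 - 24) ≡ 28/5 mod 79. 5⁻¹ ≡ 16 (mod 79), so λ ≡ 53.
  x = λ² - 24 - 29 = 2809 - 53 ≡ 70; y = λ·(24 - 70) - 60 ≡ 30. → (70, 30)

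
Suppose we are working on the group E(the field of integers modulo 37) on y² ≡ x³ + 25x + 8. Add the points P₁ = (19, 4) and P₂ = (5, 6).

(10, 0)

(19, 4) + (5, 6). λ = (6 - 4)/(5 - 19) ≡ 2/23 mod 37. 23⁻¹ ≡ 29 (mod 37), so λ ≡ 21.
  x = λ² - 19 - 5 = 441 - 24 ≡ 10; y = λ·(19 - 10) - 4 ≡ 0. → (10, 0)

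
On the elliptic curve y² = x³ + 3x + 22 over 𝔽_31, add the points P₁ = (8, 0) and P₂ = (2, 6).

(8, 0) + (2, 6). λ = (6 - 0)/(2 - 8) ≡ 6/25 mod 31. 25⁻¹ ≡ 5 (mod 31), so λ ≡ 30.
  x = λ² - 8 - 2 = 900 - 10 ≡ 22; y = λ·(8 - 22) - 0 ≡ 14. → (22, 14)

(22, 14)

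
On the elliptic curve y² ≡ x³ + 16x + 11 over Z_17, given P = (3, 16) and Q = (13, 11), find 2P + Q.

First 2P:
Repeated addition: build up to 2P.
2P: tangent at (3, 16): λ = (3·3² + 16)/(2·16) ≡ 9/15. 15⁻¹ ≡ 8 (mod 17), so λ ≡ 9·8 ≡ 4.
  x = λ² - 3 - 3 = 16 - 6 ≡ 10; y = λ·(3 - 10) - 16 ≡ 7. → (10, 7)
2P = (10, 7).
Finally 2P + Q:
(10, 7) + (13, 11). λ = (11 - 7)/(13 - 10) ≡ 4/3 mod 17. 3⁻¹ ≡ 6 (mod 17), so λ ≡ 7.
  x = λ² - 10 - 13 = 49 - 23 ≡ 9; y = λ·(10 - 9) - 7 ≡ 0. → (9, 0)

(9, 0)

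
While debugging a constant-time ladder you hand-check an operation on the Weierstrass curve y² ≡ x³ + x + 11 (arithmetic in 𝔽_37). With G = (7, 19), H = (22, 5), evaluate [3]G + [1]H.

First 3G:
Repeated addition: build up to 3G.
2G: tangent at (7, 19): λ = (3·7² + 1)/(2·19) ≡ 0/1. 1⁻¹ ≡ 1 (mod 37), so λ ≡ 0·1 ≡ 0.
  x = λ² - 7 - 7 = 0 - 14 ≡ 23; y = λ·(7 - 23) - 19 ≡ 18. → (23, 18)
3G: (23, 18) + (7, 19). λ = (19 - 18)/(7 - 23) ≡ 1/21 mod 37. 21⁻¹ ≡ 30 (mod 37), so λ ≡ 30.
  x = λ² - 23 - 7 = 900 - 30 ≡ 19; y = λ·(23 - 19) - 18 ≡ 28. → (19, 28)
3G = (19, 28).
Finally 3G + H:
(19, 28) + (22, 5). λ = (5 - 28)/(22 - 19) ≡ 14/3 mod 37. 3⁻¹ ≡ 25 (mod 37) since 3·25 = 75 ≡ 1, so λ ≡ 17.
  x = λ² - 19 - 22 = 289 - 41 ≡ 26; y = λ·(19 - 26) - 28 ≡ 1. → (26, 1)

(26, 1)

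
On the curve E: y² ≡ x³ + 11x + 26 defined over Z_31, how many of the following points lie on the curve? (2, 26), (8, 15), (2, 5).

2

(2, 26): 26² ≡ 25, rhs ≡ 25 → on.
(8, 15): 15² ≡ 8, rhs ≡ 6 → off.
(2, 5): 5² ≡ 25, rhs ≡ 25 → on.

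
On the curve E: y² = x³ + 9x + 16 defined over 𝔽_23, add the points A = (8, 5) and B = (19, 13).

(8, 5) + (19, 13). λ = (13 - 5)/(19 - 8) ≡ 8/11 mod 23. 11⁻¹ ≡ 21 (mod 23) since 11·21 = 231 ≡ 1, so λ ≡ 7.
  x = λ² - 8 - 19 = 49 - 27 ≡ 22; y = λ·(8 - 22) - 5 ≡ 12. → (22, 12)

(22, 12)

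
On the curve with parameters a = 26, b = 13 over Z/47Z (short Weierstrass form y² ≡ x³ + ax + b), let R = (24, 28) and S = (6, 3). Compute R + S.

(24, 28) + (6, 3). λ = (3 - 28)/(6 - 24) ≡ 22/29 mod 47. 29⁻¹ ≡ 13 (mod 47), so λ ≡ 4.
  x = λ² - 24 - 6 = 16 - 30 ≡ 33; y = λ·(24 - 33) - 28 ≡ 30. → (33, 30)

(33, 30)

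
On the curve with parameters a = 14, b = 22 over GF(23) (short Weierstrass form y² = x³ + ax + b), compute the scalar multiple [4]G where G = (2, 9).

Repeated addition: build up to 4G.
2G: tangent at (2, 9): λ = (3·2² + 14)/(2·9) ≡ 3/18. 18⁻¹ ≡ 9 (mod 23) since 18·9 = 162 ≡ 1, so λ ≡ 3·9 ≡ 4.
  x = λ² - 2 - 2 = 16 - 4 ≡ 12; y = λ·(2 - 12) - 9 ≡ 20. → (12, 20)
3G: (12, 20) + (2, 9). λ = (9 - 20)/(2 - 12) ≡ 12/13 mod 23. 13⁻¹ ≡ 16 (mod 23), so λ ≡ 8.
  x = λ² - 12 - 2 = 64 - 14 ≡ 4; y = λ·(12 - 4) - 20 ≡ 21. → (4, 21)
4G: (4, 21) + (2, 9). λ = (9 - 21)/(2 - 4) ≡ 11/21 mod 23. 21⁻¹ ≡ 11 (mod 23), so λ ≡ 6.
  x = λ² - 4 - 2 = 36 - 6 ≡ 7; y = λ·(4 - 7) - 21 ≡ 7. → (7, 7)

(7, 7)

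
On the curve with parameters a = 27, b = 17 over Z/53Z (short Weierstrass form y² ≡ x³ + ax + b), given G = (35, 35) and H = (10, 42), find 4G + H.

(49, 51)

First 4G:
Repeated addition: build up to 4G.
2G: tangent at (35, 35): λ = (3·35² + 27)/(2·35) ≡ 45/17. 17⁻¹ ≡ 25 (mod 53) since 17·25 = 425 ≡ 1, so λ ≡ 45·25 ≡ 12.
  x = λ² - 35 - 35 = 144 - 70 ≡ 21; y = λ·(35 - 21) - 35 ≡ 27. → (21, 27)
3G: (21, 27) + (35, 35). λ = (35 - 27)/(35 - 21) ≡ 8/14 mod 53. 14⁻¹ ≡ 19 (mod 53), so λ ≡ 46.
  x = λ² - 21 - 35 = 2116 - 56 ≡ 46; y = λ·(21 - 46) - 27 ≡ 42. → (46, 42)
4G: (46, 42) + (35, 35). λ = (35 - 42)/(35 - 46) ≡ 46/42 mod 53. 42⁻¹ ≡ 24 (mod 53) since 42·24 = 1008 ≡ 1, so λ ≡ 44.
  x = λ² - 46 - 35 = 1936 - 81 ≡ 0; y = λ·(46 - 0) - 42 ≡ 21. → (0, 21)
4G = (0, 21).
Finally 4G + H:
(0, 21) + (10, 42). λ = (42 - 21)/(10 - 0) ≡ 21/10 mod 53. 10⁻¹ ≡ 16 (mod 53), so λ ≡ 18.
  x = λ² - 0 - 10 = 324 - 10 ≡ 49; y = λ·(0 - 49) - 21 ≡ 51. → (49, 51)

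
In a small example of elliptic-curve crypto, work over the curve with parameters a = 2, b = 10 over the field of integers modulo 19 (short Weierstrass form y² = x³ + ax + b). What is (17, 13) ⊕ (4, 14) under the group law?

(17, 13) + (4, 14). λ = (14 - 13)/(4 - 17) ≡ 1/6 mod 19. 6⁻¹ ≡ 16 (mod 19), so λ ≡ 16.
  x = λ² - 17 - 4 = 256 - 21 ≡ 7; y = λ·(17 - 7) - 13 ≡ 14. → (7, 14)

(7, 14)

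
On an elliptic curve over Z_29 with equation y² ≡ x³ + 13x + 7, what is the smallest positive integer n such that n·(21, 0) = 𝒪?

2P: (21, 0) + (21, 0): same x and y₁ ≡ -y₂, so the sum is 𝒪.
2P = 𝒪, so the order is 2.

2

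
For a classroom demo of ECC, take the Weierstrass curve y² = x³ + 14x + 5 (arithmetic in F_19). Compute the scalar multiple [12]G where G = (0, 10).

Double-and-add on 12 = (1100)₂. Start with G = (0, 10) for the leading 1-bit.
double: tangent at (0, 10): λ = (3·0² + 14)/(2·10) ≡ 14/1. 1⁻¹ ≡ 1 (mod 19) since 1·1 = 1 ≡ 1, so λ ≡ 14·1 ≡ 14.
  x = λ² - 0 - 0 = 196 - 0 ≡ 6; y = λ·(0 - 6) - 10 ≡ 1. → (6, 1)
add G: (6, 1) + (0, 10). λ = (10 - 1)/(0 - 6) ≡ 9/13 mod 19. 13⁻¹ ≡ 3 (mod 19), so λ ≡ 8.
  x = λ² - 6 - 0 = 64 - 6 ≡ 1; y = λ·(6 - 1) - 1 ≡ 1. → (1, 1)
double: tangent at (1, 1): λ = (3·1² + 14)/(2·1) ≡ 17/2. 2⁻¹ ≡ 10 (mod 19), so λ ≡ 17·10 ≡ 18.
  x = λ² - 1 - 1 = 324 - 2 ≡ 18; y = λ·(1 - 18) - 1 ≡ 16. → (18, 16)
double: tangent at (18, 16): λ = (3·18² + 14)/(2·16) ≡ 17/13. 13⁻¹ ≡ 3 (mod 19), so λ ≡ 17·3 ≡ 13.
  x = λ² - 18 - 18 = 169 - 36 ≡ 0; y = λ·(18 - 0) - 16 ≡ 9. → (0, 9)

(0, 9)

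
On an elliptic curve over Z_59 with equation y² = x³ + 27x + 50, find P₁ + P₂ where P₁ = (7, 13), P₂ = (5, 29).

(52, 52)

(7, 13) + (5, 29). λ = (29 - 13)/(5 - 7) ≡ 16/57 mod 59. 57⁻¹ ≡ 29 (mod 59), so λ ≡ 51.
  x = λ² - 7 - 5 = 2601 - 12 ≡ 52; y = λ·(7 - 52) - 13 ≡ 52. → (52, 52)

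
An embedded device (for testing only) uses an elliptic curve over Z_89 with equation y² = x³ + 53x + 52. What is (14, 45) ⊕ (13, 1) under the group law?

(40, 57)

(14, 45) + (13, 1). λ = (1 - 45)/(13 - 14) ≡ 45/88 mod 89. 88⁻¹ ≡ 88 (mod 89), so λ ≡ 44.
  x = λ² - 14 - 13 = 1936 - 27 ≡ 40; y = λ·(14 - 40) - 45 ≡ 57. → (40, 57)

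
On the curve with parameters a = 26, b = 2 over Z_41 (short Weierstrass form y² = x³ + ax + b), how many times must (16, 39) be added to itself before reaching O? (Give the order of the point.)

2P: tangent at (16, 39): λ = (3·16² + 26)/(2·39) ≡ 15/37. 37⁻¹ ≡ 10 (mod 41), so λ ≡ 15·10 ≡ 27.
  x = λ² - 16 - 16 = 729 - 32 ≡ 0; y = λ·(16 - 0) - 39 ≡ 24. → (0, 24)
3P: (0, 24) + (16, 39). λ = (39 - 24)/(16 - 0) ≡ 15/16 mod 41. 16⁻¹ ≡ 18 (mod 41), so λ ≡ 24.
  x = λ² - 0 - 16 = 576 - 16 ≡ 27; y = λ·(0 - 27) - 24 ≡ 25. → (27, 25)
4P: (27, 25) + (16, 39). λ = (39 - 25)/(16 - 27) ≡ 14/30 mod 41. 30⁻¹ ≡ 26 (mod 41) since 30·26 = 780 ≡ 1, so λ ≡ 36.
  x = λ² - 27 - 16 = 1296 - 43 ≡ 23; y = λ·(27 - 23) - 25 ≡ 37. → (23, 37)
5P: (23, 37) + (16, 39). λ = (39 - 37)/(16 - 23) ≡ 2/34 mod 41. 34⁻¹ ≡ 35 (mod 41) since 34·35 = 1190 ≡ 1, so λ ≡ 29.
  x = λ² - 23 - 16 = 841 - 39 ≡ 23; y = λ·(23 - 23) - 37 ≡ 4. → (23, 4)
6P: (23, 4) + (16, 39). λ = (39 - 4)/(16 - 23) ≡ 35/34 mod 41. 34⁻¹ ≡ 35 (mod 41) since 34·35 = 1190 ≡ 1, so λ ≡ 36.
  x = λ² - 23 - 16 = 1296 - 39 ≡ 27; y = λ·(23 - 27) - 4 ≡ 16. → (27, 16)
7P: (27, 16) + (16, 39). λ = (39 - 16)/(16 - 27) ≡ 23/30 mod 41. 30⁻¹ ≡ 26 (mod 41), so λ ≡ 24.
  x = λ² - 27 - 16 = 576 - 43 ≡ 0; y = λ·(27 - 0) - 16 ≡ 17. → (0, 17)
8P: (0, 17) + (16, 39). λ = (39 - 17)/(16 - 0) ≡ 22/16 mod 41. 16⁻¹ ≡ 18 (mod 41) since 16·18 = 288 ≡ 1, so λ ≡ 27.
  x = λ² - 0 - 16 = 729 - 16 ≡ 16; y = λ·(0 - 16) - 17 ≡ 2. → (16, 2)
9P: (16, 2) + (16, 39): same x and y₁ ≡ -y₂, so the sum is O.
9P = O, so the order is 9.

9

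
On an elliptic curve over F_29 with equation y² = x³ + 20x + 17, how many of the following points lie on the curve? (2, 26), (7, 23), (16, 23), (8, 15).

2

(2, 26): 26² ≡ 9, rhs ≡ 7 → off.
(7, 23): 23² ≡ 7, rhs ≡ 7 → on.
(16, 23): 23² ≡ 7, rhs ≡ 25 → off.
(8, 15): 15² ≡ 22, rhs ≡ 22 → on.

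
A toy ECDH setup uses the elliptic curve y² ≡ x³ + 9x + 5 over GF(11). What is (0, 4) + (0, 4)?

tangent at (0, 4): λ = (3·0² + 9)/(2·4) ≡ 9/8. 8⁻¹ ≡ 7 (mod 11), so λ ≡ 9·7 ≡ 8.
  x = λ² - 0 - 0 = 64 - 0 ≡ 9; y = λ·(0 - 9) - 4 ≡ 1. → (9, 1)

(9, 1)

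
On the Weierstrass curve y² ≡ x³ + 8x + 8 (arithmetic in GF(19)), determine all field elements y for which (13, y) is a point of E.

none

x³ + 8x + 8 = 2309 ≡ 10 (mod 19).
10 is a non-residue mod 19; no y exists.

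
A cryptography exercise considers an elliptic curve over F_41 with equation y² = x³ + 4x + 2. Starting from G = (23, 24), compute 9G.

Repeated addition: build up to 9G.
2G: tangent at (23, 24): λ = (3·23² + 4)/(2·24) ≡ 33/7. 7⁻¹ ≡ 6 (mod 41), so λ ≡ 33·6 ≡ 34.
  x = λ² - 23 - 23 = 1156 - 46 ≡ 3; y = λ·(23 - 3) - 24 ≡ 0. → (3, 0)
3G: (3, 0) + (23, 24). λ = (24 - 0)/(23 - 3) ≡ 24/20 mod 41. 20⁻¹ ≡ 39 (mod 41), so λ ≡ 34.
  x = λ² - 3 - 23 = 1156 - 26 ≡ 23; y = λ·(3 - 23) - 0 ≡ 17. → (23, 17)
4G: (23, 17) + (23, 24): same x and y₁ ≡ -y₂, so the sum is ∞.
5G: ∞ + (23, 24) = (23, 24) (identity).
6G: tangent at (23, 24): λ = (3·23² + 4)/(2·24) ≡ 33/7. 7⁻¹ ≡ 6 (mod 41) since 7·6 = 42 ≡ 1, so λ ≡ 33·6 ≡ 34.
  x = λ² - 23 - 23 = 1156 - 46 ≡ 3; y = λ·(23 - 3) - 24 ≡ 0. → (3, 0)
7G: (3, 0) + (23, 24). λ = (24 - 0)/(23 - 3) ≡ 24/20 mod 41. 20⁻¹ ≡ 39 (mod 41) since 20·39 = 780 ≡ 1, so λ ≡ 34.
  x = λ² - 3 - 23 = 1156 - 26 ≡ 23; y = λ·(3 - 23) - 0 ≡ 17. → (23, 17)
8G: (23, 17) + (23, 24): same x and y₁ ≡ -y₂, so the sum is ∞.
9G: ∞ + (23, 24) = (23, 24) (identity).

(23, 24)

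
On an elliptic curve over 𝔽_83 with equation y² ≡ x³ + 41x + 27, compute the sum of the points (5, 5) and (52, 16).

(30, 28)

(5, 5) + (52, 16). λ = (16 - 5)/(52 - 5) ≡ 11/47 mod 83. 47⁻¹ ≡ 53 (mod 83) since 47·53 = 2491 ≡ 1, so λ ≡ 2.
  x = λ² - 5 - 52 = 4 - 57 ≡ 30; y = λ·(5 - 30) - 5 ≡ 28. → (30, 28)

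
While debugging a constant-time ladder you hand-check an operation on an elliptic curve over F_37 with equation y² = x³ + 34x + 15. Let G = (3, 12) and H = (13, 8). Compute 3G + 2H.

First 3G:
Repeated addition: build up to 3G.
2G: tangent at (3, 12): λ = (3·3² + 34)/(2·12) ≡ 24/24. 24⁻¹ ≡ 17 (mod 37), so λ ≡ 24·17 ≡ 1.
  x = λ² - 3 - 3 = 1 - 6 ≡ 32; y = λ·(3 - 32) - 12 ≡ 33. → (32, 33)
3G: (32, 33) + (3, 12). λ = (12 - 33)/(3 - 32) ≡ 16/8 mod 37. 8⁻¹ ≡ 14 (mod 37), so λ ≡ 2.
  x = λ² - 32 - 3 = 4 - 35 ≡ 6; y = λ·(32 - 6) - 33 ≡ 19. → (6, 19)
3G = (6, 19).
Next 2H:
Repeated addition: build up to 2H.
2H: tangent at (13, 8): λ = (3·13² + 34)/(2·8) ≡ 23/16. 16⁻¹ ≡ 7 (mod 37), so λ ≡ 23·7 ≡ 13.
  x = λ² - 13 - 13 = 169 - 26 ≡ 32; y = λ·(13 - 32) - 8 ≡ 4. → (32, 4)
2H = (32, 4).
Finally 3G + 2H:
(6, 19) + (32, 4). λ = (4 - 19)/(32 - 6) ≡ 22/26 mod 37. 26⁻¹ ≡ 10 (mod 37), so λ ≡ 35.
  x = λ² - 6 - 32 = 1225 - 38 ≡ 3; y = λ·(6 - 3) - 19 ≡ 12. → (3, 12)

(3, 12)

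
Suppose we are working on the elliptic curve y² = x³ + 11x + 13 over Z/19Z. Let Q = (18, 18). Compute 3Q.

Repeated addition: build up to 3Q.
2Q: tangent at (18, 18): λ = (3·18² + 11)/(2·18) ≡ 14/17. 17⁻¹ ≡ 9 (mod 19) since 17·9 = 153 ≡ 1, so λ ≡ 14·9 ≡ 12.
  x = λ² - 18 - 18 = 144 - 36 ≡ 13; y = λ·(18 - 13) - 18 ≡ 4. → (13, 4)
3Q: (13, 4) + (18, 18). λ = (18 - 4)/(18 - 13) ≡ 14/5 mod 19. 5⁻¹ ≡ 4 (mod 19), so λ ≡ 18.
  x = λ² - 13 - 18 = 324 - 31 ≡ 8; y = λ·(13 - 8) - 4 ≡ 10. → (8, 10)

(8, 10)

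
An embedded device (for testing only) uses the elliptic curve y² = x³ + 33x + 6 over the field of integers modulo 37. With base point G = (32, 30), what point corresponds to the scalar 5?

(5, 0)

Double-and-add on 5 = (101)₂. Start with G = (32, 30) for the leading 1-bit.
double: tangent at (32, 30): λ = (3·32² + 33)/(2·30) ≡ 34/23. 23⁻¹ ≡ 29 (mod 37), so λ ≡ 34·29 ≡ 24.
  x = λ² - 32 - 32 = 576 - 64 ≡ 31; y = λ·(32 - 31) - 30 ≡ 31. → (31, 31)
double: tangent at (31, 31): λ = (3·31² + 33)/(2·31) ≡ 30/25. 25⁻¹ ≡ 3 (mod 37) since 25·3 = 75 ≡ 1, so λ ≡ 30·3 ≡ 16.
  x = λ² - 31 - 31 = 256 - 62 ≡ 9; y = λ·(31 - 9) - 31 ≡ 25. → (9, 25)
add G: (9, 25) + (32, 30). λ = (30 - 25)/(32 - 9) ≡ 5/23 mod 37. 23⁻¹ ≡ 29 (mod 37), so λ ≡ 34.
  x = λ² - 9 - 32 = 1156 - 41 ≡ 5; y = λ·(9 - 5) - 25 ≡ 0. → (5, 0)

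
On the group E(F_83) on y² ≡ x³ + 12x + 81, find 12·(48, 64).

(34, 77)

Write P = (48, 64).
Double-and-add on 12 = (1100)₂. Start with P = (48, 64) for the leading 1-bit.
double: tangent at (48, 64): λ = (3·48² + 12)/(2·64) ≡ 35/45. 45⁻¹ ≡ 24 (mod 83), so λ ≡ 35·24 ≡ 10.
  x = λ² - 48 - 48 = 100 - 96 ≡ 4; y = λ·(48 - 4) - 64 ≡ 44. → (4, 44)
add P: (4, 44) + (48, 64). λ = (64 - 44)/(48 - 4) ≡ 20/44 mod 83. 44⁻¹ ≡ 17 (mod 83), so λ ≡ 8.
  x = λ² - 4 - 48 = 64 - 52 ≡ 12; y = λ·(4 - 12) - 44 ≡ 58. → (12, 58)
double: tangent at (12, 58): λ = (3·12² + 12)/(2·58) ≡ 29/33. 33⁻¹ ≡ 78 (mod 83) since 33·78 = 2574 ≡ 1, so λ ≡ 29·78 ≡ 21.
  x = λ² - 12 - 12 = 441 - 24 ≡ 2; y = λ·(12 - 2) - 58 ≡ 69. → (2, 69)
double: tangent at (2, 69): λ = (3·2² + 12)/(2·69) ≡ 24/55. 55⁻¹ ≡ 80 (mod 83) since 55·80 = 4400 ≡ 1, so λ ≡ 24·80 ≡ 11.
  x = λ² - 2 - 2 = 121 - 4 ≡ 34; y = λ·(2 - 34) - 69 ≡ 77. → (34, 77)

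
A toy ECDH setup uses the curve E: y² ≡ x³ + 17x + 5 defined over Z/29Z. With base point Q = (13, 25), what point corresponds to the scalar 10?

(20, 15)

Double-and-add on 10 = (1010)₂. Start with Q = (13, 25) for the leading 1-bit.
double: tangent at (13, 25): λ = (3·13² + 17)/(2·25) ≡ 2/21. 21⁻¹ ≡ 18 (mod 29), so λ ≡ 2·18 ≡ 7.
  x = λ² - 13 - 13 = 49 - 26 ≡ 23; y = λ·(13 - 23) - 25 ≡ 21. → (23, 21)
double: tangent at (23, 21): λ = (3·23² + 17)/(2·21) ≡ 9/13. 13⁻¹ ≡ 9 (mod 29) since 13·9 = 117 ≡ 1, so λ ≡ 9·9 ≡ 23.
  x = λ² - 23 - 23 = 529 - 46 ≡ 19; y = λ·(23 - 19) - 21 ≡ 13. → (19, 13)
add Q: (19, 13) + (13, 25). λ = (25 - 13)/(13 - 19) ≡ 12/23 mod 29. 23⁻¹ ≡ 24 (mod 29), so λ ≡ 27.
  x = λ² - 19 - 13 = 729 - 32 ≡ 1; y = λ·(19 - 1) - 13 ≡ 9. → (1, 9)
double: tangent at (1, 9): λ = (3·1² + 17)/(2·9) ≡ 20/18. 18⁻¹ ≡ 21 (mod 29), so λ ≡ 20·21 ≡ 14.
  x = λ² - 1 - 1 = 196 - 2 ≡ 20; y = λ·(1 - 20) - 9 ≡ 15. → (20, 15)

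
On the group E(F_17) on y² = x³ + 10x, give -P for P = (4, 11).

-(4, 11) = (4, -11 mod 17) = (4, 6).

(4, 6)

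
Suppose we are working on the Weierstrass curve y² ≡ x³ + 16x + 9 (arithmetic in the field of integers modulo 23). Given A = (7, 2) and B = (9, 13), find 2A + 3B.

(15, 17)

First 2A:
Repeated addition: build up to 2A.
2A: tangent at (7, 2): λ = (3·7² + 16)/(2·2) ≡ 2/4. 4⁻¹ ≡ 6 (mod 23) since 4·6 = 24 ≡ 1, so λ ≡ 2·6 ≡ 12.
  x = λ² - 7 - 7 = 144 - 14 ≡ 15; y = λ·(7 - 15) - 2 ≡ 17. → (15, 17)
2A = (15, 17).
Next 3B:
Repeated addition: build up to 3B.
2B: tangent at (9, 13): λ = (3·9² + 16)/(2·13) ≡ 6/3. 3⁻¹ ≡ 8 (mod 23), so λ ≡ 6·8 ≡ 2.
  x = λ² - 9 - 9 = 4 - 18 ≡ 9; y = λ·(9 - 9) - 13 ≡ 10. → (9, 10)
3B: (9, 10) + (9, 13): same x and y₁ ≡ -y₂, so the sum is the point at infinity.
3B = the point at infinity.
Finally 2A + 3B:
(15, 17) + the point at infinity = (15, 17) (identity).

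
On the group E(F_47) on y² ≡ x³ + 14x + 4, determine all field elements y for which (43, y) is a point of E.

5, 42

x³ + 14x + 4 = 80113 ≡ 25 (mod 47).
Square roots of 25 mod 47: 5 and 42 (since 5² = 25 ≡ 25).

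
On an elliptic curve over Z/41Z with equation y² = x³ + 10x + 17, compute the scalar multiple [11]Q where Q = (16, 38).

Repeated addition: build up to 11Q.
2Q: tangent at (16, 38): λ = (3·16² + 10)/(2·38) ≡ 40/35. 35⁻¹ ≡ 34 (mod 41), so λ ≡ 40·34 ≡ 7.
  x = λ² - 16 - 16 = 49 - 32 ≡ 17; y = λ·(16 - 17) - 38 ≡ 37. → (17, 37)
3Q: (17, 37) + (16, 38). λ = (38 - 37)/(16 - 17) ≡ 1/40 mod 41. 40⁻¹ ≡ 40 (mod 41), so λ ≡ 40.
  x = λ² - 17 - 16 = 1600 - 33 ≡ 9; y = λ·(17 - 9) - 37 ≡ 37. → (9, 37)
4Q: (9, 37) + (16, 38). λ = (38 - 37)/(16 - 9) ≡ 1/7 mod 41. 7⁻¹ ≡ 6 (mod 41) since 7·6 = 42 ≡ 1, so λ ≡ 6.
  x = λ² - 9 - 16 = 36 - 25 ≡ 11; y = λ·(9 - 11) - 37 ≡ 33. → (11, 33)
5Q: (11, 33) + (16, 38). λ = (38 - 33)/(16 - 11) ≡ 5/5 mod 41. 5⁻¹ ≡ 33 (mod 41), so λ ≡ 1.
  x = λ² - 11 - 16 = 1 - 27 ≡ 15; y = λ·(11 - 15) - 33 ≡ 4. → (15, 4)
6Q: (15, 4) + (16, 38). λ = (38 - 4)/(16 - 15) ≡ 34/1 mod 41. 1⁻¹ ≡ 1 (mod 41) since 1·1 = 1 ≡ 1, so λ ≡ 34.
  x = λ² - 15 - 16 = 1156 - 31 ≡ 18; y = λ·(15 - 18) - 4 ≡ 17. → (18, 17)
7Q: (18, 17) + (16, 38). λ = (38 - 17)/(16 - 18) ≡ 21/39 mod 41. 39⁻¹ ≡ 20 (mod 41), so λ ≡ 10.
  x = λ² - 18 - 16 = 100 - 34 ≡ 25; y = λ·(18 - 25) - 17 ≡ 36. → (25, 36)
8Q: (25, 36) + (16, 38). λ = (38 - 36)/(16 - 25) ≡ 2/32 mod 41. 32⁻¹ ≡ 9 (mod 41) since 32·9 = 288 ≡ 1, so λ ≡ 18.
  x = λ² - 25 - 16 = 324 - 41 ≡ 37; y = λ·(25 - 37) - 36 ≡ 35. → (37, 35)
9Q: (37, 35) + (16, 38). λ = (38 - 35)/(16 - 37) ≡ 3/20 mod 41. 20⁻¹ ≡ 39 (mod 41) since 20·39 = 780 ≡ 1, so λ ≡ 35.
  x = λ² - 37 - 16 = 1225 - 53 ≡ 24; y = λ·(37 - 24) - 35 ≡ 10. → (24, 10)
10Q: (24, 10) + (16, 38). λ = (38 - 10)/(16 - 24) ≡ 28/33 mod 41. 33⁻¹ ≡ 5 (mod 41), so λ ≡ 17.
  x = λ² - 24 - 16 = 289 - 40 ≡ 3; y = λ·(24 - 3) - 10 ≡ 19. → (3, 19)
11Q: (3, 19) + (16, 38). λ = (38 - 19)/(16 - 3) ≡ 19/13 mod 41. 13⁻¹ ≡ 19 (mod 41), so λ ≡ 33.
  x = λ² - 3 - 16 = 1089 - 19 ≡ 4; y = λ·(3 - 4) - 19 ≡ 30. → (4, 30)

(4, 30)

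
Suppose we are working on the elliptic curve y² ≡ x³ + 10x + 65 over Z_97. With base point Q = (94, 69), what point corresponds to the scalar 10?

(96, 65)

Repeated addition: build up to 10Q.
2Q: tangent at (94, 69): λ = (3·94² + 10)/(2·69) ≡ 37/41. 41⁻¹ ≡ 71 (mod 97), so λ ≡ 37·71 ≡ 8.
  x = λ² - 94 - 94 = 64 - 188 ≡ 70; y = λ·(94 - 70) - 69 ≡ 26. → (70, 26)
3Q: (70, 26) + (94, 69). λ = (69 - 26)/(94 - 70) ≡ 43/24 mod 97. 24⁻¹ ≡ 93 (mod 97), so λ ≡ 22.
  x = λ² - 70 - 94 = 484 - 164 ≡ 29; y = λ·(70 - 29) - 26 ≡ 3. → (29, 3)
4Q: (29, 3) + (94, 69). λ = (69 - 3)/(94 - 29) ≡ 66/65 mod 97. 65⁻¹ ≡ 3 (mod 97), so λ ≡ 4.
  x = λ² - 29 - 94 = 16 - 123 ≡ 87; y = λ·(29 - 87) - 3 ≡ 56. → (87, 56)
5Q: (87, 56) + (94, 69). λ = (69 - 56)/(94 - 87) ≡ 13/7 mod 97. 7⁻¹ ≡ 14 (mod 97), so λ ≡ 85.
  x = λ² - 87 - 94 = 7225 - 181 ≡ 60; y = λ·(87 - 60) - 56 ≡ 8. → (60, 8)
6Q: (60, 8) + (94, 69). λ = (69 - 8)/(94 - 60) ≡ 61/34 mod 97. 34⁻¹ ≡ 20 (mod 97), so λ ≡ 56.
  x = λ² - 60 - 94 = 3136 - 154 ≡ 72; y = λ·(60 - 72) - 8 ≡ 96. → (72, 96)
7Q: (72, 96) + (94, 69). λ = (69 - 96)/(94 - 72) ≡ 70/22 mod 97. 22⁻¹ ≡ 75 (mod 97), so λ ≡ 12.
  x = λ² - 72 - 94 = 144 - 166 ≡ 75; y = λ·(72 - 75) - 96 ≡ 62. → (75, 62)
8Q: (75, 62) + (94, 69). λ = (69 - 62)/(94 - 75) ≡ 7/19 mod 97. 19⁻¹ ≡ 46 (mod 97) since 19·46 = 874 ≡ 1, so λ ≡ 31.
  x = λ² - 75 - 94 = 961 - 169 ≡ 16; y = λ·(75 - 16) - 62 ≡ 21. → (16, 21)
9Q: (16, 21) + (94, 69). λ = (69 - 21)/(94 - 16) ≡ 48/78 mod 97. 78⁻¹ ≡ 51 (mod 97), so λ ≡ 23.
  x = λ² - 16 - 94 = 529 - 110 ≡ 31; y = λ·(16 - 31) - 21 ≡ 22. → (31, 22)
10Q: (31, 22) + (94, 69). λ = (69 - 22)/(94 - 31) ≡ 47/63 mod 97. 63⁻¹ ≡ 77 (mod 97), so λ ≡ 30.
  x = λ² - 31 - 94 = 900 - 125 ≡ 96; y = λ·(31 - 96) - 22 ≡ 65. → (96, 65)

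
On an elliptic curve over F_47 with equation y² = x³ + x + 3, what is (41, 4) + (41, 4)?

tangent at (41, 4): λ = (3·41² + 1)/(2·4) ≡ 15/8. 8⁻¹ ≡ 6 (mod 47), so λ ≡ 15·6 ≡ 43.
  x = λ² - 41 - 41 = 1849 - 82 ≡ 28; y = λ·(41 - 28) - 4 ≡ 38. → (28, 38)

(28, 38)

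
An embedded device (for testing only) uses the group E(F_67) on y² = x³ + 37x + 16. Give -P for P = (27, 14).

(27, 53)

-(27, 14) = (27, -14 mod 67) = (27, 53).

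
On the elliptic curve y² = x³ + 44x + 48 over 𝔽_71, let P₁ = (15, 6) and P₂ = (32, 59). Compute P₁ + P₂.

(15, 6) + (32, 59). λ = (59 - 6)/(32 - 15) ≡ 53/17 mod 71. 17⁻¹ ≡ 46 (mod 71), so λ ≡ 24.
  x = λ² - 15 - 32 = 576 - 47 ≡ 32; y = λ·(15 - 32) - 6 ≡ 12. → (32, 12)

(32, 12)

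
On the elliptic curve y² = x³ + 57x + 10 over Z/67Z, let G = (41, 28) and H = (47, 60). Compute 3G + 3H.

(52, 1)

First 3G:
Repeated addition: build up to 3G.
2G: tangent at (41, 28): λ = (3·41² + 57)/(2·28) ≡ 8/56. 56⁻¹ ≡ 6 (mod 67) since 56·6 = 336 ≡ 1, so λ ≡ 8·6 ≡ 48.
  x = λ² - 41 - 41 = 2304 - 82 ≡ 11; y = λ·(41 - 11) - 28 ≡ 5. → (11, 5)
3G: (11, 5) + (41, 28). λ = (28 - 5)/(41 - 11) ≡ 23/30 mod 67. 30⁻¹ ≡ 38 (mod 67), so λ ≡ 3.
  x = λ² - 11 - 41 = 9 - 52 ≡ 24; y = λ·(11 - 24) - 5 ≡ 23. → (24, 23)
3G = (24, 23).
Next 3H:
Repeated addition: build up to 3H.
2H: tangent at (47, 60): λ = (3·47² + 57)/(2·60) ≡ 51/53. 53⁻¹ ≡ 43 (mod 67) since 53·43 = 2279 ≡ 1, so λ ≡ 51·43 ≡ 49.
  x = λ² - 47 - 47 = 2401 - 94 ≡ 29; y = λ·(47 - 29) - 60 ≡ 18. → (29, 18)
3H: (29, 18) + (47, 60). λ = (60 - 18)/(47 - 29) ≡ 42/18 mod 67. 18⁻¹ ≡ 41 (mod 67) since 18·41 = 738 ≡ 1, so λ ≡ 47.
  x = λ² - 29 - 47 = 2209 - 76 ≡ 56; y = λ·(29 - 56) - 18 ≡ 53. → (56, 53)
3H = (56, 53).
Finally 3G + 3H:
(24, 23) + (56, 53). λ = (53 - 23)/(56 - 24) ≡ 30/32 mod 67. 32⁻¹ ≡ 44 (mod 67), so λ ≡ 47.
  x = λ² - 24 - 56 = 2209 - 80 ≡ 52; y = λ·(24 - 52) - 23 ≡ 1. → (52, 1)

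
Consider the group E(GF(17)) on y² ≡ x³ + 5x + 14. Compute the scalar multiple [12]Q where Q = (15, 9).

(4, 9)

Double-and-add on 12 = (1100)₂. Start with Q = (15, 9) for the leading 1-bit.
double: tangent at (15, 9): λ = (3·15² + 5)/(2·9) ≡ 0/1. 1⁻¹ ≡ 1 (mod 17), so λ ≡ 0·1 ≡ 0.
  x = λ² - 15 - 15 = 0 - 30 ≡ 4; y = λ·(15 - 4) - 9 ≡ 8. → (4, 8)
add Q: (4, 8) + (15, 9). λ = (9 - 8)/(15 - 4) ≡ 1/11 mod 17. 11⁻¹ ≡ 14 (mod 17), so λ ≡ 14.
  x = λ² - 4 - 15 = 196 - 19 ≡ 7; y = λ·(4 - 7) - 8 ≡ 1. → (7, 1)
double: tangent at (7, 1): λ = (3·7² + 5)/(2·1) ≡ 16/2. 2⁻¹ ≡ 9 (mod 17), so λ ≡ 16·9 ≡ 8.
  x = λ² - 7 - 7 = 64 - 14 ≡ 16; y = λ·(7 - 16) - 1 ≡ 12. → (16, 12)
double: tangent at (16, 12): λ = (3·16² + 5)/(2·12) ≡ 8/7. 7⁻¹ ≡ 5 (mod 17) since 7·5 = 35 ≡ 1, so λ ≡ 8·5 ≡ 6.
  x = λ² - 16 - 16 = 36 - 32 ≡ 4; y = λ·(16 - 4) - 12 ≡ 9. → (4, 9)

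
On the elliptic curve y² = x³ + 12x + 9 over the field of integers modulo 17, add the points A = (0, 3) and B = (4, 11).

(0, 3) + (4, 11). λ = (11 - 3)/(4 - 0) ≡ 8/4 mod 17. 4⁻¹ ≡ 13 (mod 17), so λ ≡ 2.
  x = λ² - 0 - 4 = 4 - 4 ≡ 0; y = λ·(0 - 0) - 3 ≡ 14. → (0, 14)

(0, 14)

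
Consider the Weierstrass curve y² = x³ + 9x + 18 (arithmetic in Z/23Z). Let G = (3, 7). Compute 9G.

Double-and-add on 9 = (1001)₂. Start with G = (3, 7) for the leading 1-bit.
double: tangent at (3, 7): λ = (3·3² + 9)/(2·7) ≡ 13/14. 14⁻¹ ≡ 5 (mod 23), so λ ≡ 13·5 ≡ 19.
  x = λ² - 3 - 3 = 361 - 6 ≡ 10; y = λ·(3 - 10) - 7 ≡ 21. → (10, 21)
double: tangent at (10, 21): λ = (3·10² + 9)/(2·21) ≡ 10/19. 19⁻¹ ≡ 17 (mod 23), so λ ≡ 10·17 ≡ 9.
  x = λ² - 10 - 10 = 81 - 20 ≡ 15; y = λ·(10 - 15) - 21 ≡ 3. → (15, 3)
double: tangent at (15, 3): λ = (3·15² + 9)/(2·3) ≡ 17/6. 6⁻¹ ≡ 4 (mod 23), so λ ≡ 17·4 ≡ 22.
  x = λ² - 15 - 15 = 484 - 30 ≡ 17; y = λ·(15 - 17) - 3 ≡ 22. → (17, 22)
add G: (17, 22) + (3, 7). λ = (7 - 22)/(3 - 17) ≡ 8/9 mod 23. 9⁻¹ ≡ 18 (mod 23), so λ ≡ 6.
  x = λ² - 17 - 3 = 36 - 20 ≡ 16; y = λ·(17 - 16) - 22 ≡ 7. → (16, 7)

(16, 7)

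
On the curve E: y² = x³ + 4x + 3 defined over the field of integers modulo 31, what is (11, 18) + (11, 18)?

tangent at (11, 18): λ = (3·11² + 4)/(2·18) ≡ 26/5. 5⁻¹ ≡ 25 (mod 31) since 5·25 = 125 ≡ 1, so λ ≡ 26·25 ≡ 30.
  x = λ² - 11 - 11 = 900 - 22 ≡ 10; y = λ·(11 - 10) - 18 ≡ 12. → (10, 12)

(10, 12)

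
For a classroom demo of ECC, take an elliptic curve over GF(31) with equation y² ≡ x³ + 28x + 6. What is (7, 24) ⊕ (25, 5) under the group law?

(7, 24) + (25, 5). λ = (5 - 24)/(25 - 7) ≡ 12/18 mod 31. 18⁻¹ ≡ 19 (mod 31) since 18·19 = 342 ≡ 1, so λ ≡ 11.
  x = λ² - 7 - 25 = 121 - 32 ≡ 27; y = λ·(7 - 27) - 24 ≡ 4. → (27, 4)

(27, 4)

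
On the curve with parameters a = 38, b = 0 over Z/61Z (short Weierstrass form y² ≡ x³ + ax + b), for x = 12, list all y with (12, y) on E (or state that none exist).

x³ + 38x + 0 = 2184 ≡ 49 (mod 61).
Square roots of 49 mod 61: 7 and 54 (since 7² = 49 ≡ 49).

7, 54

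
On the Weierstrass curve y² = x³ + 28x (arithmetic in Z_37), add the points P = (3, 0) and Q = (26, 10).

(3, 0) + (26, 10). λ = (10 - 0)/(26 - 3) ≡ 10/23 mod 37. 23⁻¹ ≡ 29 (mod 37) since 23·29 = 667 ≡ 1, so λ ≡ 31.
  x = λ² - 3 - 26 = 961 - 29 ≡ 7; y = λ·(3 - 7) - 0 ≡ 24. → (7, 24)

(7, 24)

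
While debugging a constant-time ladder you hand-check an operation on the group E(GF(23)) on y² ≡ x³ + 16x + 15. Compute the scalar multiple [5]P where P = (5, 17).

(17, 18)

Repeated addition: build up to 5P.
2P: tangent at (5, 17): λ = (3·5² + 16)/(2·17) ≡ 22/11. 11⁻¹ ≡ 21 (mod 23) since 11·21 = 231 ≡ 1, so λ ≡ 22·21 ≡ 2.
  x = λ² - 5 - 5 = 4 - 10 ≡ 17; y = λ·(5 - 17) - 17 ≡ 5. → (17, 5)
3P: (17, 5) + (5, 17). λ = (17 - 5)/(5 - 17) ≡ 12/11 mod 23. 11⁻¹ ≡ 21 (mod 23), so λ ≡ 22.
  x = λ² - 17 - 5 = 484 - 22 ≡ 2; y = λ·(17 - 2) - 5 ≡ 3. → (2, 3)
4P: (2, 3) + (5, 17). λ = (17 - 3)/(5 - 2) ≡ 14/3 mod 23. 3⁻¹ ≡ 8 (mod 23), so λ ≡ 20.
  x = λ² - 2 - 5 = 400 - 7 ≡ 2; y = λ·(2 - 2) - 3 ≡ 20. → (2, 20)
5P: (2, 20) + (5, 17). λ = (17 - 20)/(5 - 2) ≡ 20/3 mod 23. 3⁻¹ ≡ 8 (mod 23), so λ ≡ 22.
  x = λ² - 2 - 5 = 484 - 7 ≡ 17; y = λ·(2 - 17) - 20 ≡ 18. → (17, 18)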